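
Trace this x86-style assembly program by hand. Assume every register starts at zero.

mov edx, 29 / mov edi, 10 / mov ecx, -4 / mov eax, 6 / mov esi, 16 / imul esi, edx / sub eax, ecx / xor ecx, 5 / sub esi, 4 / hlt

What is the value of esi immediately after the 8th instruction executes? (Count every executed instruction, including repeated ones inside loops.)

mov edx, 29 → edx=29
mov edi, 10 → edi=10
mov ecx, -4 → ecx=-4
mov eax, 6 → eax=6
mov esi, 16 → esi=16
imul esi, edx → esi=16*29=464
sub eax, ecx → eax=6-(-4)=10
xor ecx, 5 → ecx=(-4)^5=-7
After step 8: esi = 464.

464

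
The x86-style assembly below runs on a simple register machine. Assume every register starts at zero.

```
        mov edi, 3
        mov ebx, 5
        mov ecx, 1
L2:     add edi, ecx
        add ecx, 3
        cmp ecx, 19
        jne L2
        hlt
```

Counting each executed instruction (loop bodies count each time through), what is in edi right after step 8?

8

edi=3
ebx=5
ecx=1
edi=3+1=4
ecx=1+3=4
cmp ecx, 19  (cmp 4,19)
jne L2: taken
edi=4+4=8
After step 8: edi = 8.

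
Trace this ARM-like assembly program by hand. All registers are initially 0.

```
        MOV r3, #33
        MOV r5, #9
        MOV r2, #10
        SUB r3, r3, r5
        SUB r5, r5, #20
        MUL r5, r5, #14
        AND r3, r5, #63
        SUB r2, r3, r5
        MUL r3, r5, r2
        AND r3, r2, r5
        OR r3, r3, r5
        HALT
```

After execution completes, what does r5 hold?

r3=33
r5=9
r2=10
r3=33-9=24
r5=9-20=-11
r5=(-11)*14=-154
r3=(-154)&63=38
r2=38-(-154)=192
r3=(-154)*192=-29568
r3=192&(-154)=64
r3=64|(-154)=-154
halt.

-154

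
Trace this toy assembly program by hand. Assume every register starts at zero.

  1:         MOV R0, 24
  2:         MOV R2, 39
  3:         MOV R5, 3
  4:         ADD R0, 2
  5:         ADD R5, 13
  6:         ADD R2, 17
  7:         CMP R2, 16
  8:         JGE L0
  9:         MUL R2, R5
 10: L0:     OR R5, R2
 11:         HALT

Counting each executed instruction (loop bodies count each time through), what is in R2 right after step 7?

56

MOV R0, 24 → R0=24
MOV R2, 39 → R2=39
MOV R5, 3 → R5=3
ADD R0, 2 → R0=24+2=26
ADD R5, 13 → R5=3+13=16
ADD R2, 17 → R2=39+17=56
CMP R2, 16  (cmp 56,16)
After step 7: R2 = 56.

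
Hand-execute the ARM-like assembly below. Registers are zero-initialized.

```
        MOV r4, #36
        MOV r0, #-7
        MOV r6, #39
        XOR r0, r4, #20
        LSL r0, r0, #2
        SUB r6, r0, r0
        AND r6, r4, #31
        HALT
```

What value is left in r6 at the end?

4

after MOV r4, #36: r4=36
after MOV r0, #-7: r0=-7
after MOV r6, #39: r6=39
after XOR r0, r4, #20: r0=36^20=48
after LSL r0, r0, #2: r0=48<<2=192
after SUB r6, r0, r0: r6=192-192=0
after AND r6, r4, #31: r6=36&31=4
halt.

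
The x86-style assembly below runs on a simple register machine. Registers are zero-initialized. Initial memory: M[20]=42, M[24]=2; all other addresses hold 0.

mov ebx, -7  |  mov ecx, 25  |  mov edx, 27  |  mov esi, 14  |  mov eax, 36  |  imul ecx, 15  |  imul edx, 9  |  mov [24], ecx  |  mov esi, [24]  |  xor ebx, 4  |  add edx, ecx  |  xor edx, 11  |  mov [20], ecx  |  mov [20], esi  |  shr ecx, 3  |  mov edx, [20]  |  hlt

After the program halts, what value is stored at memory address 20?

375

mov ebx, -7 → ebx=-7
mov ecx, 25 → ecx=25
mov edx, 27 → edx=27
mov esi, 14 → esi=14
mov eax, 36 → eax=36
imul ecx, 15 → ecx=25*15=375
imul edx, 9 → edx=27*9=243
mov [24], ecx → M[24]=375
mov esi, [24] → esi=M[24]=375
xor ebx, 4 → ebx=(-7)^4=-3
add edx, ecx → edx=243+375=618
xor edx, 11 → edx=618^11=609
mov [20], ecx → M[20]=375
mov [20], esi → M[20]=375
shr ecx, 3 → ecx=375>>3=46
mov edx, [20] → edx=M[20]=375
halt.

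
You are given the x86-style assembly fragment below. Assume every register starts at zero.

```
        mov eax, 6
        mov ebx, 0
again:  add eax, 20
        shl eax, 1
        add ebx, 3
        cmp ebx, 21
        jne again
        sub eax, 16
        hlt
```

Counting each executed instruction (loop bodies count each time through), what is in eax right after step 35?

5848

mov eax, 6 → eax=6
mov ebx, 0 → ebx=0
add eax, 20 → eax=6+20=26
shl eax, 1 → eax=26<<1=52
add ebx, 3 → ebx=0+3=3
cmp ebx, 21  (cmp 3,21)
jne again: taken
add eax, 20 → eax=52+20=72
shl eax, 1 → eax=72<<1=144
add ebx, 3 → ebx=3+3=6
cmp ebx, 21  (cmp 6,21)
jne again: taken
add eax, 20 → eax=144+20=164
shl eax, 1 → eax=164<<1=328
add ebx, 3 → ebx=6+3=9
cmp ebx, 21  (cmp 9,21)
jne again: taken
add eax, 20 → eax=328+20=348
shl eax, 1 → eax=348<<1=696
add ebx, 3 → ebx=9+3=12
cmp ebx, 21  (cmp 12,21)
jne again: taken
add eax, 20 → eax=696+20=716
shl eax, 1 → eax=716<<1=1432
add ebx, 3 → ebx=12+3=15
cmp ebx, 21  (cmp 15,21)
jne again: taken
add eax, 20 → eax=1432+20=1452
shl eax, 1 → eax=1452<<1=2904
add ebx, 3 → ebx=15+3=18
cmp ebx, 21  (cmp 18,21)
jne again: taken
add eax, 20 → eax=2904+20=2924
shl eax, 1 → eax=2924<<1=5848
add ebx, 3 → ebx=18+3=21
After step 35: eax = 5848.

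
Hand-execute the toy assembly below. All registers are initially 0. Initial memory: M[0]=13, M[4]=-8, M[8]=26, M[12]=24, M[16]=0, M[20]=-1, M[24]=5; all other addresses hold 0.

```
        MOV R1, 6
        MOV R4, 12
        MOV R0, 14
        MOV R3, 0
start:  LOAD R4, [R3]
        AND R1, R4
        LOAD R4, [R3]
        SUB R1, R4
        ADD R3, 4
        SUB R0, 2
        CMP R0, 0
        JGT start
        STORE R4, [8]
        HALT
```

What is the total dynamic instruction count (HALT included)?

R1=6
R4=12
R0=14
R3=0
R4=M[0]=13
R1=6&13=4
R4=M[0]=13
R1=4-13=-9
R3=0+4=4
R0=14-2=12
CMP R0, 0  (cmp 12,0)
JGT start: taken
R4=M[4]=-8
R1=(-9)&(-8)=-16
R4=M[4]=-8
R1=(-16)-(-8)=-8
R3=4+4=8
R0=12-2=10
CMP R0, 0  (cmp 10,0)
JGT start: taken
R4=M[8]=26
R1=(-8)&26=24
R4=M[8]=26
R1=24-26=-2
R3=8+4=12
R0=10-2=8
CMP R0, 0  (cmp 8,0)
JGT start: taken
R4=M[12]=24
R1=(-2)&24=24
R4=M[12]=24
R1=24-24=0
R3=12+4=16
R0=8-2=6
CMP R0, 0  (cmp 6,0)
JGT start: taken
R4=M[16]=0
R1=0&0=0
R4=M[16]=0
R1=0-0=0
R3=16+4=20
R0=6-2=4
CMP R0, 0  (cmp 4,0)
JGT start: taken
R4=M[20]=-1
R1=0&(-1)=0
R4=M[20]=-1
R1=0-(-1)=1
R3=20+4=24
R0=4-2=2
CMP R0, 0  (cmp 2,0)
JGT start: taken
R4=M[24]=5
R1=1&5=1
R4=M[24]=5
R1=1-5=-4
R3=24+4=28
R0=2-2=0
CMP R0, 0  (cmp 0,0)
JGT start: not taken
STORE R4, [8] → M[8]=5
halt.
Total executed instructions: 62.

62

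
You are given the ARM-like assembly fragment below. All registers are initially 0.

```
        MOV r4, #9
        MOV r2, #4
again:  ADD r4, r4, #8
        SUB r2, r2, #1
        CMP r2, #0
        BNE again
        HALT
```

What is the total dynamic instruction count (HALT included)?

r4=9
r2=4
r4=9+8=17
r2=4-1=3
CMP r2, #0  (cmp 3,0)
BNE again: taken
r4=17+8=25
r2=3-1=2
CMP r2, #0  (cmp 2,0)
BNE again: taken
r4=25+8=33
r2=2-1=1
CMP r2, #0  (cmp 1,0)
BNE again: taken
r4=33+8=41
r2=1-1=0
CMP r2, #0  (cmp 0,0)
BNE again: not taken
halt.
Total executed instructions: 19.

19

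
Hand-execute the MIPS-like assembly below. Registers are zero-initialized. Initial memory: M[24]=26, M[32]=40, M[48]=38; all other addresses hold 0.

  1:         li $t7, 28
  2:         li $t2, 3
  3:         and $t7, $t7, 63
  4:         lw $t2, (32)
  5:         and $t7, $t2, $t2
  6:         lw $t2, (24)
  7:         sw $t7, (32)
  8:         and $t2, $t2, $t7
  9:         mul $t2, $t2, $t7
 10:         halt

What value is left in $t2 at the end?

$t7=28
$t2=3
$t7=28&63=28
$t2=M[32]=40
$t7=40&40=40
$t2=M[24]=26
sw $t7, (32) → M[32]=40
$t2=26&40=8
$t2=8*40=320
halt.

320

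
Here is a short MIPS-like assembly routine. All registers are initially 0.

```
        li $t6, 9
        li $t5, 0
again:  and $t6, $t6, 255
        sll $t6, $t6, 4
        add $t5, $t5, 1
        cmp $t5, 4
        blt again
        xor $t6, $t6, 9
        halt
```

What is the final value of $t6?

9

$t6=9
$t5=0
$t6=9&255=9
$t6=9<<4=144
$t5=0+1=1
cmp $t5, 4  (cmp 1,4)
blt again: taken
$t6=144&255=144
$t6=144<<4=2304
$t5=1+1=2
cmp $t5, 4  (cmp 2,4)
blt again: taken
$t6=2304&255=0
$t6=0<<4=0
$t5=2+1=3
cmp $t5, 4  (cmp 3,4)
blt again: taken
$t6=0&255=0
$t6=0<<4=0
$t5=3+1=4
cmp $t5, 4  (cmp 4,4)
blt again: not taken
$t6=0^9=9
halt.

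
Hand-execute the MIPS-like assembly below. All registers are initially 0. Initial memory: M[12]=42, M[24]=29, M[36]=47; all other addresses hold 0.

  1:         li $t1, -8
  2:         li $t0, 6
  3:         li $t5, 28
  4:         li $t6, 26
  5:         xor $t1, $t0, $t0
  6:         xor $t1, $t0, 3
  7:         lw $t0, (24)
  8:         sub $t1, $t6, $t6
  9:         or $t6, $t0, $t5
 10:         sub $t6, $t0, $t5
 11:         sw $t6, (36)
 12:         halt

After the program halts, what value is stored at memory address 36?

1

after li $t1, -8: $t1=-8
after li $t0, 6: $t0=6
after li $t5, 28: $t5=28
after li $t6, 26: $t6=26
after xor $t1, $t0, $t0: $t1=6^6=0
after xor $t1, $t0, 3: $t1=6^3=5
after lw $t0, (24): $t0=M[24]=29
after sub $t1, $t6, $t6: $t1=26-26=0
after or $t6, $t0, $t5: $t6=29|28=29
after sub $t6, $t0, $t5: $t6=29-28=1
sw $t6, (36) → M[36]=1
halt.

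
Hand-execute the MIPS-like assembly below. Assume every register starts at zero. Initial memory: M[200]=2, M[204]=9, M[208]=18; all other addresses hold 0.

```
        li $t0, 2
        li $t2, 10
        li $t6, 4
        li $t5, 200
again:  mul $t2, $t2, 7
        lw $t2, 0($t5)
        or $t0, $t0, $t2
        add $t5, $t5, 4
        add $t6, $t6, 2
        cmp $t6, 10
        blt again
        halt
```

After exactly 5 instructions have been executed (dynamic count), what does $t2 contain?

70

$t0=2
$t2=10
$t6=4
$t5=200
$t2=10*7=70
After step 5: $t2 = 70.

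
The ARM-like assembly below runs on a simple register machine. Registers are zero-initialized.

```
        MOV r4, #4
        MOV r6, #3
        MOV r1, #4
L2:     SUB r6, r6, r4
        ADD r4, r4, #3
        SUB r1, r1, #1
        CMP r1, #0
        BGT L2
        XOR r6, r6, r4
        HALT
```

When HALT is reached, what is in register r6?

r4=4
r6=3
r1=4
r6=3-4=-1
r4=4+3=7
r1=4-1=3
CMP r1, #0  (cmp 3,0)
BGT L2: taken
r6=(-1)-7=-8
r4=7+3=10
r1=3-1=2
CMP r1, #0  (cmp 2,0)
BGT L2: taken
r6=(-8)-10=-18
r4=10+3=13
r1=2-1=1
CMP r1, #0  (cmp 1,0)
BGT L2: taken
r6=(-18)-13=-31
r4=13+3=16
r1=1-1=0
CMP r1, #0  (cmp 0,0)
BGT L2: not taken
r6=(-31)^16=-15
halt.

-15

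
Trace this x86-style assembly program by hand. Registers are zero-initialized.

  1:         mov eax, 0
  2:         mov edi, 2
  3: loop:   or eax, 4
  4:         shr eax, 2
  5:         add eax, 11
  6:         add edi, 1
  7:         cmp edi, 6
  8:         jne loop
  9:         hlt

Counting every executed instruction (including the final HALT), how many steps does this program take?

27

eax=0
edi=2
eax=0|4=4
eax=4>>2=1
eax=1+11=12
edi=2+1=3
cmp edi, 6  (cmp 3,6)
jne loop: taken
eax=12|4=12
eax=12>>2=3
eax=3+11=14
edi=3+1=4
cmp edi, 6  (cmp 4,6)
jne loop: taken
eax=14|4=14
eax=14>>2=3
eax=3+11=14
edi=4+1=5
cmp edi, 6  (cmp 5,6)
jne loop: taken
eax=14|4=14
eax=14>>2=3
eax=3+11=14
edi=5+1=6
cmp edi, 6  (cmp 6,6)
jne loop: not taken
halt.
Total executed instructions: 27.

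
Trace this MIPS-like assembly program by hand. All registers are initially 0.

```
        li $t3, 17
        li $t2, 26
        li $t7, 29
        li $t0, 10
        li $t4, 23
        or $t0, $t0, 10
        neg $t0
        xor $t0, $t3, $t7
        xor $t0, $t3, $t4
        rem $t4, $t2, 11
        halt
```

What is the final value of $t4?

after li $t3, 17: $t3=17
after li $t2, 26: $t2=26
after li $t7, 29: $t7=29
after li $t0, 10: $t0=10
after li $t4, 23: $t4=23
after or $t0, $t0, 10: $t0=10|10=10
after neg $t0: $t0=-(10)=-10
after xor $t0, $t3, $t7: $t0=17^29=12
after xor $t0, $t3, $t4: $t0=17^23=6
after rem $t4, $t2, 11: $t4=26%11=4
halt.

4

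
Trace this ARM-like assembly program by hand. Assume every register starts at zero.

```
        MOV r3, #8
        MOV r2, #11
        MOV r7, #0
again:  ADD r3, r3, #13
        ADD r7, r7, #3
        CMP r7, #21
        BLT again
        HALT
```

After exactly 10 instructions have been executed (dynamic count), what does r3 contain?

after MOV r3, #8: r3=8
after MOV r2, #11: r2=11
after MOV r7, #0: r7=0
after ADD r3, r3, #13: r3=8+13=21
after ADD r7, r7, #3: r7=0+3=3
CMP r7, #21  (cmp 3,21)
BLT again: taken
after ADD r3, r3, #13: r3=21+13=34
after ADD r7, r7, #3: r7=3+3=6
CMP r7, #21  (cmp 6,21)
After step 10: r3 = 34.

34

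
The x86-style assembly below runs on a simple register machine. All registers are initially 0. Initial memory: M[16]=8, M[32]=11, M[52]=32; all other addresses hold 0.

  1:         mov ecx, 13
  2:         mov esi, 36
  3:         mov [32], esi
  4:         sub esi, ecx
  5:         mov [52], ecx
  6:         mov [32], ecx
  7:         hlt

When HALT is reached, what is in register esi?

23

ecx=13
esi=36
mov [32], esi → M[32]=36
esi=36-13=23
mov [52], ecx → M[52]=13
mov [32], ecx → M[32]=13
halt.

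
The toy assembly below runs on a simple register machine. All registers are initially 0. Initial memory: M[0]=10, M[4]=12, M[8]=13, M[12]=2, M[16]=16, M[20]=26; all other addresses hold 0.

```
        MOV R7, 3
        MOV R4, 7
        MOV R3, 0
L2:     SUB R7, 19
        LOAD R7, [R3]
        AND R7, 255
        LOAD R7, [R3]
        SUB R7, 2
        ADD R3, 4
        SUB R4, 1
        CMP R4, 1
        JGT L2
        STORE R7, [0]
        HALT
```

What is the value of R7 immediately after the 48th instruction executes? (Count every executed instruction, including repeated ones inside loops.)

14

R7=3
R4=7
R3=0
R7=3-19=-16
R7=M[0]=10
R7=10&255=10
R7=M[0]=10
R7=10-2=8
R3=0+4=4
R4=7-1=6
CMP R4, 1  (cmp 6,1)
JGT L2: taken
R7=8-19=-11
R7=M[4]=12
R7=12&255=12
R7=M[4]=12
R7=12-2=10
R3=4+4=8
R4=6-1=5
CMP R4, 1  (cmp 5,1)
JGT L2: taken
R7=10-19=-9
R7=M[8]=13
R7=13&255=13
R7=M[8]=13
R7=13-2=11
R3=8+4=12
R4=5-1=4
CMP R4, 1  (cmp 4,1)
JGT L2: taken
R7=11-19=-8
R7=M[12]=2
R7=2&255=2
R7=M[12]=2
R7=2-2=0
R3=12+4=16
R4=4-1=3
CMP R4, 1  (cmp 3,1)
JGT L2: taken
R7=0-19=-19
R7=M[16]=16
R7=16&255=16
R7=M[16]=16
R7=16-2=14
R3=16+4=20
R4=3-1=2
CMP R4, 1  (cmp 2,1)
JGT L2: taken
After step 48: R7 = 14.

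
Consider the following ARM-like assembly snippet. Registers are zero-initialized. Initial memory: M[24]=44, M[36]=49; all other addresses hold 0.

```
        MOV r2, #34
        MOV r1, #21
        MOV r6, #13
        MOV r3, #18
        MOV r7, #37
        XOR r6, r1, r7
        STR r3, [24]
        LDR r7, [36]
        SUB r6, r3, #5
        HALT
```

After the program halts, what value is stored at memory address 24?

18

r2=34
r1=21
r6=13
r3=18
r7=37
r6=21^37=48
STR r3, [24] → M[24]=18
r7=M[36]=49
r6=18-5=13
halt.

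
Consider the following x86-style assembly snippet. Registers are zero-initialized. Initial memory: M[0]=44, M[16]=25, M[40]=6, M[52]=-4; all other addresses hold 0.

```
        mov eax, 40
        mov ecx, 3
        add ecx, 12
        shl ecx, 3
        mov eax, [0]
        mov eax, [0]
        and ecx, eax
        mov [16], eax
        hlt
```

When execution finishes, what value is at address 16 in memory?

44

mov eax, 40 → eax=40
mov ecx, 3 → ecx=3
add ecx, 12 → ecx=3+12=15
shl ecx, 3 → ecx=15<<3=120
mov eax, [0] → eax=M[0]=44
mov eax, [0] → eax=M[0]=44
and ecx, eax → ecx=120&44=40
mov [16], eax → M[16]=44
halt.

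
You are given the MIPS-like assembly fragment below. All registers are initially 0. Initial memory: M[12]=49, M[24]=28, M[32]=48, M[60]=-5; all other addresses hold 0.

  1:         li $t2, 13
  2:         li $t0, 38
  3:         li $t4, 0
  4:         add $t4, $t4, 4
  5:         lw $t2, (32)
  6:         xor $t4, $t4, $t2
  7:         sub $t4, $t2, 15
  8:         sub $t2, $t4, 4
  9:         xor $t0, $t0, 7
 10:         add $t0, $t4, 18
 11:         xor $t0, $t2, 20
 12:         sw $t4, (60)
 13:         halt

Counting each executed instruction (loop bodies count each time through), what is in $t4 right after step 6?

52

after li $t2, 13: $t2=13
after li $t0, 38: $t0=38
after li $t4, 0: $t4=0
after add $t4, $t4, 4: $t4=0+4=4
after lw $t2, (32): $t2=M[32]=48
after xor $t4, $t4, $t2: $t4=4^48=52
After step 6: $t4 = 52.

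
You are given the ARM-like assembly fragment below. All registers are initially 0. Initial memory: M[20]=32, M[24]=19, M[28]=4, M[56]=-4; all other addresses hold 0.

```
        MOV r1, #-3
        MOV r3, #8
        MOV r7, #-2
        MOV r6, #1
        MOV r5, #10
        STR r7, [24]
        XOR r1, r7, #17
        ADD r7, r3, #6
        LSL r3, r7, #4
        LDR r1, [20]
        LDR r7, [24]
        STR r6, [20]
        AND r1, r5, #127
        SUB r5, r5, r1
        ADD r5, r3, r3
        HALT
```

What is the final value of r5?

448

r1=-3
r3=8
r7=-2
r6=1
r5=10
STR r7, [24] → M[24]=-2
r1=(-2)^17=-17
r7=8+6=14
r3=14<<4=224
r1=M[20]=32
r7=M[24]=-2
STR r6, [20] → M[20]=1
r1=10&127=10
r5=10-10=0
r5=224+224=448
halt.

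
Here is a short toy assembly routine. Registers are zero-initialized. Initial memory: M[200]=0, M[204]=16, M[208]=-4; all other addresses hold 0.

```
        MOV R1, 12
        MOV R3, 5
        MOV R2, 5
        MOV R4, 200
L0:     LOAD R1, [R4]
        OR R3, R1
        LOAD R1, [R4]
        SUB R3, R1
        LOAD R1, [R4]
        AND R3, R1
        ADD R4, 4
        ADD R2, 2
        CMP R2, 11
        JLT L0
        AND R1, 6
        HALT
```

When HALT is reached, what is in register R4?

212

R1=12
R3=5
R2=5
R4=200
R1=M[200]=0
R3=5|0=5
R1=M[200]=0
R3=5-0=5
R1=M[200]=0
R3=5&0=0
R4=200+4=204
R2=5+2=7
CMP R2, 11  (cmp 7,11)
JLT L0: taken
R1=M[204]=16
R3=0|16=16
R1=M[204]=16
R3=16-16=0
R1=M[204]=16
R3=0&16=0
R4=204+4=208
R2=7+2=9
CMP R2, 11  (cmp 9,11)
JLT L0: taken
R1=M[208]=-4
R3=0|(-4)=-4
R1=M[208]=-4
R3=(-4)-(-4)=0
R1=M[208]=-4
R3=0&(-4)=0
R4=208+4=212
R2=9+2=11
CMP R2, 11  (cmp 11,11)
JLT L0: not taken
R1=(-4)&6=4
halt.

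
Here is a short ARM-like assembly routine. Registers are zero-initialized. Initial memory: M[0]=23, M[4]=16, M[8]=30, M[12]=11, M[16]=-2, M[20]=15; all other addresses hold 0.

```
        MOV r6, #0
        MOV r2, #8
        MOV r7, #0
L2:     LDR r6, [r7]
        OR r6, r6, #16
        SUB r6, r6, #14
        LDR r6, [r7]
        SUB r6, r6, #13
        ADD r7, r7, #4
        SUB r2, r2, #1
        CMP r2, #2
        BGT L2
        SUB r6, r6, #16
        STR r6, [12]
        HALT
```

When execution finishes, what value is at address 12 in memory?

r6=0
r2=8
r7=0
r6=M[0]=23
r6=23|16=23
r6=23-14=9
r6=M[0]=23
r6=23-13=10
r7=0+4=4
r2=8-1=7
CMP r2, #2  (cmp 7,2)
BGT L2: taken
r6=M[4]=16
r6=16|16=16
r6=16-14=2
r6=M[4]=16
r6=16-13=3
r7=4+4=8
r2=7-1=6
CMP r2, #2  (cmp 6,2)
BGT L2: taken
r6=M[8]=30
r6=30|16=30
r6=30-14=16
r6=M[8]=30
r6=30-13=17
r7=8+4=12
r2=6-1=5
CMP r2, #2  (cmp 5,2)
BGT L2: taken
r6=M[12]=11
r6=11|16=27
r6=27-14=13
r6=M[12]=11
r6=11-13=-2
r7=12+4=16
r2=5-1=4
CMP r2, #2  (cmp 4,2)
BGT L2: taken
r6=M[16]=-2
r6=(-2)|16=-2
r6=(-2)-14=-16
r6=M[16]=-2
r6=(-2)-13=-15
r7=16+4=20
r2=4-1=3
CMP r2, #2  (cmp 3,2)
BGT L2: taken
r6=M[20]=15
r6=15|16=31
r6=31-14=17
r6=M[20]=15
r6=15-13=2
r7=20+4=24
r2=3-1=2
CMP r2, #2  (cmp 2,2)
BGT L2: not taken
r6=2-16=-14
STR r6, [12] → M[12]=-14
halt.

-14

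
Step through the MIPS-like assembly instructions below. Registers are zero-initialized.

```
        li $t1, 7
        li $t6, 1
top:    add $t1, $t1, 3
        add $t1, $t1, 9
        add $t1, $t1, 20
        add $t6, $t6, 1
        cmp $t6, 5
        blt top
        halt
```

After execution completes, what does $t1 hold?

135

li $t1, 7 → $t1=7
li $t6, 1 → $t6=1
add $t1, $t1, 3 → $t1=7+3=10
add $t1, $t1, 9 → $t1=10+9=19
add $t1, $t1, 20 → $t1=19+20=39
add $t6, $t6, 1 → $t6=1+1=2
cmp $t6, 5  (cmp 2,5)
blt top: taken
add $t1, $t1, 3 → $t1=39+3=42
add $t1, $t1, 9 → $t1=42+9=51
add $t1, $t1, 20 → $t1=51+20=71
add $t6, $t6, 1 → $t6=2+1=3
cmp $t6, 5  (cmp 3,5)
blt top: taken
add $t1, $t1, 3 → $t1=71+3=74
add $t1, $t1, 9 → $t1=74+9=83
add $t1, $t1, 20 → $t1=83+20=103
add $t6, $t6, 1 → $t6=3+1=4
cmp $t6, 5  (cmp 4,5)
blt top: taken
add $t1, $t1, 3 → $t1=103+3=106
add $t1, $t1, 9 → $t1=106+9=115
add $t1, $t1, 20 → $t1=115+20=135
add $t6, $t6, 1 → $t6=4+1=5
cmp $t6, 5  (cmp 5,5)
blt top: not taken
halt.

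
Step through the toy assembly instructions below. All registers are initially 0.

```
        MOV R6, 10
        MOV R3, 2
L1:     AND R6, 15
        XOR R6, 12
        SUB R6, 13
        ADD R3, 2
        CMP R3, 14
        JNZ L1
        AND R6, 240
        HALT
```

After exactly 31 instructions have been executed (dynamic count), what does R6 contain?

-11

MOV R6, 10 → R6=10
MOV R3, 2 → R3=2
AND R6, 15 → R6=10&15=10
XOR R6, 12 → R6=10^12=6
SUB R6, 13 → R6=6-13=-7
ADD R3, 2 → R3=2+2=4
CMP R3, 14  (cmp 4,14)
JNZ L1: taken
AND R6, 15 → R6=(-7)&15=9
XOR R6, 12 → R6=9^12=5
SUB R6, 13 → R6=5-13=-8
ADD R3, 2 → R3=4+2=6
CMP R3, 14  (cmp 6,14)
JNZ L1: taken
AND R6, 15 → R6=(-8)&15=8
XOR R6, 12 → R6=8^12=4
SUB R6, 13 → R6=4-13=-9
ADD R3, 2 → R3=6+2=8
CMP R3, 14  (cmp 8,14)
JNZ L1: taken
AND R6, 15 → R6=(-9)&15=7
XOR R6, 12 → R6=7^12=11
SUB R6, 13 → R6=11-13=-2
ADD R3, 2 → R3=8+2=10
CMP R3, 14  (cmp 10,14)
JNZ L1: taken
AND R6, 15 → R6=(-2)&15=14
XOR R6, 12 → R6=14^12=2
SUB R6, 13 → R6=2-13=-11
ADD R3, 2 → R3=10+2=12
CMP R3, 14  (cmp 12,14)
After step 31: R6 = -11.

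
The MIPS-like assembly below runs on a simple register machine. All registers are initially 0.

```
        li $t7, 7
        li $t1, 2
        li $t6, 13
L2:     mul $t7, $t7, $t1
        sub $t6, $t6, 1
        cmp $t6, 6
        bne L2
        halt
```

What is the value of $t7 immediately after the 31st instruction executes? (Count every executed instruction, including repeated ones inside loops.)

896

li $t7, 7 → $t7=7
li $t1, 2 → $t1=2
li $t6, 13 → $t6=13
mul $t7, $t7, $t1 → $t7=7*2=14
sub $t6, $t6, 1 → $t6=13-1=12
cmp $t6, 6  (cmp 12,6)
bne L2: taken
mul $t7, $t7, $t1 → $t7=14*2=28
sub $t6, $t6, 1 → $t6=12-1=11
cmp $t6, 6  (cmp 11,6)
bne L2: taken
mul $t7, $t7, $t1 → $t7=28*2=56
sub $t6, $t6, 1 → $t6=11-1=10
cmp $t6, 6  (cmp 10,6)
bne L2: taken
mul $t7, $t7, $t1 → $t7=56*2=112
sub $t6, $t6, 1 → $t6=10-1=9
cmp $t6, 6  (cmp 9,6)
bne L2: taken
mul $t7, $t7, $t1 → $t7=112*2=224
sub $t6, $t6, 1 → $t6=9-1=8
cmp $t6, 6  (cmp 8,6)
bne L2: taken
mul $t7, $t7, $t1 → $t7=224*2=448
sub $t6, $t6, 1 → $t6=8-1=7
cmp $t6, 6  (cmp 7,6)
bne L2: taken
mul $t7, $t7, $t1 → $t7=448*2=896
sub $t6, $t6, 1 → $t6=7-1=6
cmp $t6, 6  (cmp 6,6)
bne L2: not taken
After step 31: $t7 = 896.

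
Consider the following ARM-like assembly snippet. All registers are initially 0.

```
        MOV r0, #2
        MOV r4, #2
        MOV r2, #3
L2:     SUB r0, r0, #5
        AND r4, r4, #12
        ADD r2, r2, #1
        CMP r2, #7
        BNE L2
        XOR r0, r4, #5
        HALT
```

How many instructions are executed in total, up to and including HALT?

r0=2
r4=2
r2=3
r0=2-5=-3
r4=2&12=0
r2=3+1=4
CMP r2, #7  (cmp 4,7)
BNE L2: taken
r0=(-3)-5=-8
r4=0&12=0
r2=4+1=5
CMP r2, #7  (cmp 5,7)
BNE L2: taken
r0=(-8)-5=-13
r4=0&12=0
r2=5+1=6
CMP r2, #7  (cmp 6,7)
BNE L2: taken
r0=(-13)-5=-18
r4=0&12=0
r2=6+1=7
CMP r2, #7  (cmp 7,7)
BNE L2: not taken
r0=0^5=5
halt.
Total executed instructions: 25.

25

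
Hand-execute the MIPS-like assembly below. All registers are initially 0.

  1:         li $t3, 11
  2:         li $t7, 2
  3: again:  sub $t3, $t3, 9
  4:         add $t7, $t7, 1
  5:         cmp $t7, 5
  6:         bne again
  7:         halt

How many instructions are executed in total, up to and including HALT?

$t3=11
$t7=2
$t3=11-9=2
$t7=2+1=3
cmp $t7, 5  (cmp 3,5)
bne again: taken
$t3=2-9=-7
$t7=3+1=4
cmp $t7, 5  (cmp 4,5)
bne again: taken
$t3=(-7)-9=-16
$t7=4+1=5
cmp $t7, 5  (cmp 5,5)
bne again: not taken
halt.
Total executed instructions: 15.

15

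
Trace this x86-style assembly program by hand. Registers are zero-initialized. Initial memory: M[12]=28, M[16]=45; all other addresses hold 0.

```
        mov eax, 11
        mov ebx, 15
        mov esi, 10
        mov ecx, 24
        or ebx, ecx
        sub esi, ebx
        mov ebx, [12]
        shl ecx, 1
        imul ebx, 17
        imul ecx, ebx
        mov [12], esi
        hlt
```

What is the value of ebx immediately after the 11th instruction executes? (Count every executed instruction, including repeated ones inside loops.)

476

eax=11
ebx=15
esi=10
ecx=24
ebx=15|24=31
esi=10-31=-21
ebx=M[12]=28
ecx=24<<1=48
ebx=28*17=476
ecx=48*476=22848
mov [12], esi → M[12]=-21
After step 11: ebx = 476.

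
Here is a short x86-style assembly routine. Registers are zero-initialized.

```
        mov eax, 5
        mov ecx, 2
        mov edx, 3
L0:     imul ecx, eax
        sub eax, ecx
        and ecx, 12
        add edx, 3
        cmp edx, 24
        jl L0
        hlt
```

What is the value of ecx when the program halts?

8

mov eax, 5 → eax=5
mov ecx, 2 → ecx=2
mov edx, 3 → edx=3
imul ecx, eax → ecx=2*5=10
sub eax, ecx → eax=5-10=-5
and ecx, 12 → ecx=10&12=8
add edx, 3 → edx=3+3=6
cmp edx, 24  (cmp 6,24)
jl L0: taken
imul ecx, eax → ecx=8*(-5)=-40
sub eax, ecx → eax=(-5)-(-40)=35
and ecx, 12 → ecx=(-40)&12=8
add edx, 3 → edx=6+3=9
cmp edx, 24  (cmp 9,24)
jl L0: taken
imul ecx, eax → ecx=8*35=280
sub eax, ecx → eax=35-280=-245
and ecx, 12 → ecx=280&12=8
add edx, 3 → edx=9+3=12
cmp edx, 24  (cmp 12,24)
jl L0: taken
imul ecx, eax → ecx=8*(-245)=-1960
sub eax, ecx → eax=(-245)-(-1960)=1715
and ecx, 12 → ecx=(-1960)&12=8
add edx, 3 → edx=12+3=15
cmp edx, 24  (cmp 15,24)
jl L0: taken
imul ecx, eax → ecx=8*1715=13720
sub eax, ecx → eax=1715-13720=-12005
and ecx, 12 → ecx=13720&12=8
add edx, 3 → edx=15+3=18
cmp edx, 24  (cmp 18,24)
jl L0: taken
imul ecx, eax → ecx=8*(-12005)=-96040
sub eax, ecx → eax=(-12005)-(-96040)=84035
and ecx, 12 → ecx=(-96040)&12=8
add edx, 3 → edx=18+3=21
cmp edx, 24  (cmp 21,24)
jl L0: taken
imul ecx, eax → ecx=8*84035=672280
sub eax, ecx → eax=84035-672280=-588245
and ecx, 12 → ecx=672280&12=8
add edx, 3 → edx=21+3=24
cmp edx, 24  (cmp 24,24)
jl L0: not taken
halt.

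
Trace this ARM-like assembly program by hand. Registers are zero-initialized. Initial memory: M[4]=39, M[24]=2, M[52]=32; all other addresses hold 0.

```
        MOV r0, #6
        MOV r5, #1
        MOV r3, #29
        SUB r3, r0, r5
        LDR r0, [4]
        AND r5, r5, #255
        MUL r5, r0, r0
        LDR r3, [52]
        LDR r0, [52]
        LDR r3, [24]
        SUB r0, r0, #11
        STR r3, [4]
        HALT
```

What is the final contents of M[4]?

2

r0=6
r5=1
r3=29
r3=6-1=5
r0=M[4]=39
r5=1&255=1
r5=39*39=1521
r3=M[52]=32
r0=M[52]=32
r3=M[24]=2
r0=32-11=21
STR r3, [4] → M[4]=2
halt.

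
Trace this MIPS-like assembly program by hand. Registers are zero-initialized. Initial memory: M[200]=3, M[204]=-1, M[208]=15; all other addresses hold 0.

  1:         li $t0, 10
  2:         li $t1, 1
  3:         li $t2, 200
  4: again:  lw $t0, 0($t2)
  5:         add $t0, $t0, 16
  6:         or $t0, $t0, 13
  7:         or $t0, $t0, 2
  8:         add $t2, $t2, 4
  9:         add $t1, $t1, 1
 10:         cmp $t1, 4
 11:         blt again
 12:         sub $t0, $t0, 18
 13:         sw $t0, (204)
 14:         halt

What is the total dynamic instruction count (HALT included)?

30

$t0=10
$t1=1
$t2=200
$t0=M[200]=3
$t0=3+16=19
$t0=19|13=31
$t0=31|2=31
$t2=200+4=204
$t1=1+1=2
cmp $t1, 4  (cmp 2,4)
blt again: taken
$t0=M[204]=-1
$t0=(-1)+16=15
$t0=15|13=15
$t0=15|2=15
$t2=204+4=208
$t1=2+1=3
cmp $t1, 4  (cmp 3,4)
blt again: taken
$t0=M[208]=15
$t0=15+16=31
$t0=31|13=31
$t0=31|2=31
$t2=208+4=212
$t1=3+1=4
cmp $t1, 4  (cmp 4,4)
blt again: not taken
$t0=31-18=13
sw $t0, (204) → M[204]=13
halt.
Total executed instructions: 30.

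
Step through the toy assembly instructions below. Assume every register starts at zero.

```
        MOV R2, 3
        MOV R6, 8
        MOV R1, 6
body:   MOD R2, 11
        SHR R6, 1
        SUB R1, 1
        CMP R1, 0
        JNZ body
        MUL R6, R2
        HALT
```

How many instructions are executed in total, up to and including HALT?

35

MOV R2, 3 → R2=3
MOV R6, 8 → R6=8
MOV R1, 6 → R1=6
MOD R2, 11 → R2=3%11=3
SHR R6, 1 → R6=8>>1=4
SUB R1, 1 → R1=6-1=5
CMP R1, 0  (cmp 5,0)
JNZ body: taken
MOD R2, 11 → R2=3%11=3
SHR R6, 1 → R6=4>>1=2
SUB R1, 1 → R1=5-1=4
CMP R1, 0  (cmp 4,0)
JNZ body: taken
MOD R2, 11 → R2=3%11=3
SHR R6, 1 → R6=2>>1=1
SUB R1, 1 → R1=4-1=3
CMP R1, 0  (cmp 3,0)
JNZ body: taken
MOD R2, 11 → R2=3%11=3
SHR R6, 1 → R6=1>>1=0
SUB R1, 1 → R1=3-1=2
CMP R1, 0  (cmp 2,0)
JNZ body: taken
MOD R2, 11 → R2=3%11=3
SHR R6, 1 → R6=0>>1=0
SUB R1, 1 → R1=2-1=1
CMP R1, 0  (cmp 1,0)
JNZ body: taken
MOD R2, 11 → R2=3%11=3
SHR R6, 1 → R6=0>>1=0
SUB R1, 1 → R1=1-1=0
CMP R1, 0  (cmp 0,0)
JNZ body: not taken
MUL R6, R2 → R6=0*3=0
halt.
Total executed instructions: 35.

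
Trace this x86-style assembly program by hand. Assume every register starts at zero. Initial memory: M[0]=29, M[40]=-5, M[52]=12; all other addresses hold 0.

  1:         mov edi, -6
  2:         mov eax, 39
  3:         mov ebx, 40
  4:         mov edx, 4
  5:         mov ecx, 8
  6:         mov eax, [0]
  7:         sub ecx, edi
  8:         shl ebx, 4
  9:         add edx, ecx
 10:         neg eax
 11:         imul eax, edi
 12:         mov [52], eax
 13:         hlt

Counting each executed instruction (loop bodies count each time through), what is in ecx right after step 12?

mov edi, -6 → edi=-6
mov eax, 39 → eax=39
mov ebx, 40 → ebx=40
mov edx, 4 → edx=4
mov ecx, 8 → ecx=8
mov eax, [0] → eax=M[0]=29
sub ecx, edi → ecx=8-(-6)=14
shl ebx, 4 → ebx=40<<4=640
add edx, ecx → edx=4+14=18
neg eax → eax=-(29)=-29
imul eax, edi → eax=(-29)*(-6)=174
mov [52], eax → M[52]=174
After step 12: ecx = 14.

14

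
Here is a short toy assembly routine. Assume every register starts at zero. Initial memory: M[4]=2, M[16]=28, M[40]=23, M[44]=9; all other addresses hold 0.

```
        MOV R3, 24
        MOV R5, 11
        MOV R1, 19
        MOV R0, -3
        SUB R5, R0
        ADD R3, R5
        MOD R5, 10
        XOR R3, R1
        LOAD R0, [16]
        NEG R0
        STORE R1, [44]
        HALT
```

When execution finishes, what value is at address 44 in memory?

19

after MOV R3, 24: R3=24
after MOV R5, 11: R5=11
after MOV R1, 19: R1=19
after MOV R0, -3: R0=-3
after SUB R5, R0: R5=11-(-3)=14
after ADD R3, R5: R3=24+14=38
after MOD R5, 10: R5=14%10=4
after XOR R3, R1: R3=38^19=53
after LOAD R0, [16]: R0=M[16]=28
after NEG R0: R0=-(28)=-28
STORE R1, [44] → M[44]=19
halt.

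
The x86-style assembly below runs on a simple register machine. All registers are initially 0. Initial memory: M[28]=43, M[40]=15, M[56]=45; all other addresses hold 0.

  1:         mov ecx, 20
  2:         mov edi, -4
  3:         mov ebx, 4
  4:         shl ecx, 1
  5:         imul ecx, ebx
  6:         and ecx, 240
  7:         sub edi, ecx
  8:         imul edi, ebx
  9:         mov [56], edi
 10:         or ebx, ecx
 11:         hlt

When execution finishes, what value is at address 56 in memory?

-656

ecx=20
edi=-4
ebx=4
ecx=20<<1=40
ecx=40*4=160
ecx=160&240=160
edi=(-4)-160=-164
edi=(-164)*4=-656
mov [56], edi → M[56]=-656
ebx=4|160=164
halt.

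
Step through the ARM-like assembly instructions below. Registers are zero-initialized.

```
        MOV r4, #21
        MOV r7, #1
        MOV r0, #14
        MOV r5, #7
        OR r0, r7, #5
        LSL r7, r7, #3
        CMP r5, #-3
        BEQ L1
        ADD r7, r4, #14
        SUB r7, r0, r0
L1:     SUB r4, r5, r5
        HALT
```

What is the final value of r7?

0

MOV r4, #21 → r4=21
MOV r7, #1 → r7=1
MOV r0, #14 → r0=14
MOV r5, #7 → r5=7
OR r0, r7, #5 → r0=1|5=5
LSL r7, r7, #3 → r7=1<<3=8
CMP r5, #-3  (cmp 7,-3)
BEQ L1: not taken
ADD r7, r4, #14 → r7=21+14=35
SUB r7, r0, r0 → r7=5-5=0
SUB r4, r5, r5 → r4=7-7=0
halt.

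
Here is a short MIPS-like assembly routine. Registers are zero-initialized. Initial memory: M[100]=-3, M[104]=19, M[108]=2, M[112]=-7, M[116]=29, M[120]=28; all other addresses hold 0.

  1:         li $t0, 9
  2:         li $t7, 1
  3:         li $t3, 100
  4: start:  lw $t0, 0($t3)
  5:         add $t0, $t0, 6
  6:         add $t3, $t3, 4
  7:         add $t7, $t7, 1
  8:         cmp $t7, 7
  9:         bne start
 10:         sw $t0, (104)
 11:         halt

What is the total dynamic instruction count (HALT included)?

41

after li $t0, 9: $t0=9
after li $t7, 1: $t7=1
after li $t3, 100: $t3=100
after lw $t0, 0($t3): $t0=M[100]=-3
after add $t0, $t0, 6: $t0=(-3)+6=3
after add $t3, $t3, 4: $t3=100+4=104
after add $t7, $t7, 1: $t7=1+1=2
cmp $t7, 7  (cmp 2,7)
bne start: taken
after lw $t0, 0($t3): $t0=M[104]=19
after add $t0, $t0, 6: $t0=19+6=25
after add $t3, $t3, 4: $t3=104+4=108
after add $t7, $t7, 1: $t7=2+1=3
cmp $t7, 7  (cmp 3,7)
bne start: taken
after lw $t0, 0($t3): $t0=M[108]=2
after add $t0, $t0, 6: $t0=2+6=8
after add $t3, $t3, 4: $t3=108+4=112
after add $t7, $t7, 1: $t7=3+1=4
cmp $t7, 7  (cmp 4,7)
bne start: taken
after lw $t0, 0($t3): $t0=M[112]=-7
after add $t0, $t0, 6: $t0=(-7)+6=-1
after add $t3, $t3, 4: $t3=112+4=116
after add $t7, $t7, 1: $t7=4+1=5
cmp $t7, 7  (cmp 5,7)
bne start: taken
after lw $t0, 0($t3): $t0=M[116]=29
after add $t0, $t0, 6: $t0=29+6=35
after add $t3, $t3, 4: $t3=116+4=120
after add $t7, $t7, 1: $t7=5+1=6
cmp $t7, 7  (cmp 6,7)
bne start: taken
after lw $t0, 0($t3): $t0=M[120]=28
after add $t0, $t0, 6: $t0=28+6=34
after add $t3, $t3, 4: $t3=120+4=124
after add $t7, $t7, 1: $t7=6+1=7
cmp $t7, 7  (cmp 7,7)
bne start: not taken
sw $t0, (104) → M[104]=34
halt.
Total executed instructions: 41.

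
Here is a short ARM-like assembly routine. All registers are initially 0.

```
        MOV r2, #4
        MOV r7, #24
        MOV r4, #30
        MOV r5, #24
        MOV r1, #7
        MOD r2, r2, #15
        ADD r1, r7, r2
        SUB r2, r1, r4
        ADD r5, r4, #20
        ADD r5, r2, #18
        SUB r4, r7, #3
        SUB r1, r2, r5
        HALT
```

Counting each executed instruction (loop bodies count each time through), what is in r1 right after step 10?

28

after MOV r2, #4: r2=4
after MOV r7, #24: r7=24
after MOV r4, #30: r4=30
after MOV r5, #24: r5=24
after MOV r1, #7: r1=7
after MOD r2, r2, #15: r2=4%15=4
after ADD r1, r7, r2: r1=24+4=28
after SUB r2, r1, r4: r2=28-30=-2
after ADD r5, r4, #20: r5=30+20=50
after ADD r5, r2, #18: r5=(-2)+18=16
After step 10: r1 = 28.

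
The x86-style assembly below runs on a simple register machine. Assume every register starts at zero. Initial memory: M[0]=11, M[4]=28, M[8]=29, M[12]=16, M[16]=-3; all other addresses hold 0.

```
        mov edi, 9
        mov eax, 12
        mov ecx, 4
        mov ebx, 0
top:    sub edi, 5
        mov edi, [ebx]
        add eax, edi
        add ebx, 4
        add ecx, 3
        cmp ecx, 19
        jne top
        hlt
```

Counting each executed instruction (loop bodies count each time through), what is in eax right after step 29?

96

after mov edi, 9: edi=9
after mov eax, 12: eax=12
after mov ecx, 4: ecx=4
after mov ebx, 0: ebx=0
after sub edi, 5: edi=9-5=4
after mov edi, [ebx]: edi=M[0]=11
after add eax, edi: eax=12+11=23
after add ebx, 4: ebx=0+4=4
after add ecx, 3: ecx=4+3=7
cmp ecx, 19  (cmp 7,19)
jne top: taken
after sub edi, 5: edi=11-5=6
after mov edi, [ebx]: edi=M[4]=28
after add eax, edi: eax=23+28=51
after add ebx, 4: ebx=4+4=8
after add ecx, 3: ecx=7+3=10
cmp ecx, 19  (cmp 10,19)
jne top: taken
after sub edi, 5: edi=28-5=23
after mov edi, [ebx]: edi=M[8]=29
after add eax, edi: eax=51+29=80
after add ebx, 4: ebx=8+4=12
after add ecx, 3: ecx=10+3=13
cmp ecx, 19  (cmp 13,19)
jne top: taken
after sub edi, 5: edi=29-5=24
after mov edi, [ebx]: edi=M[12]=16
after add eax, edi: eax=80+16=96
after add ebx, 4: ebx=12+4=16
After step 29: eax = 96.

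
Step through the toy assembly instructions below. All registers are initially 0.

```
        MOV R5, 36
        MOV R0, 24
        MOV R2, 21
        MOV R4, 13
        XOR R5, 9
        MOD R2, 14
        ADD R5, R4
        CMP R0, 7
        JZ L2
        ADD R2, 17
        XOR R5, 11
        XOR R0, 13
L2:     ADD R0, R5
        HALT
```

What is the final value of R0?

70

after MOV R5, 36: R5=36
after MOV R0, 24: R0=24
after MOV R2, 21: R2=21
after MOV R4, 13: R4=13
after XOR R5, 9: R5=36^9=45
after MOD R2, 14: R2=21%14=7
after ADD R5, R4: R5=45+13=58
CMP R0, 7  (cmp 24,7)
JZ L2: not taken
after ADD R2, 17: R2=7+17=24
after XOR R5, 11: R5=58^11=49
after XOR R0, 13: R0=24^13=21
after ADD R0, R5: R0=21+49=70
halt.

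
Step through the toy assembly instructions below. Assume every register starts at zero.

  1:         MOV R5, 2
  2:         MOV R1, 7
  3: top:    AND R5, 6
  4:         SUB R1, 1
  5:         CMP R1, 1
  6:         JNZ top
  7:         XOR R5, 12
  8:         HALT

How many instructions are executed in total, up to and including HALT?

28

R5=2
R1=7
R5=2&6=2
R1=7-1=6
CMP R1, 1  (cmp 6,1)
JNZ top: taken
R5=2&6=2
R1=6-1=5
CMP R1, 1  (cmp 5,1)
JNZ top: taken
R5=2&6=2
R1=5-1=4
CMP R1, 1  (cmp 4,1)
JNZ top: taken
R5=2&6=2
R1=4-1=3
CMP R1, 1  (cmp 3,1)
JNZ top: taken
R5=2&6=2
R1=3-1=2
CMP R1, 1  (cmp 2,1)
JNZ top: taken
R5=2&6=2
R1=2-1=1
CMP R1, 1  (cmp 1,1)
JNZ top: not taken
R5=2^12=14
halt.
Total executed instructions: 28.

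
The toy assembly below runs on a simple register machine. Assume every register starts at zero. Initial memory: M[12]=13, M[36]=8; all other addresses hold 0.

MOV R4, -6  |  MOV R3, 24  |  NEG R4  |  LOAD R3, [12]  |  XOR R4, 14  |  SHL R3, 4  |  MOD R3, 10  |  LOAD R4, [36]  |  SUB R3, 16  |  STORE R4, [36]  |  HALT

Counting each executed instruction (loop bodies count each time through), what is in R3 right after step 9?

-8

MOV R4, -6 → R4=-6
MOV R3, 24 → R3=24
NEG R4 → R4=-(-6)=6
LOAD R3, [12] → R3=M[12]=13
XOR R4, 14 → R4=6^14=8
SHL R3, 4 → R3=13<<4=208
MOD R3, 10 → R3=208%10=8
LOAD R4, [36] → R4=M[36]=8
SUB R3, 16 → R3=8-16=-8
After step 9: R3 = -8.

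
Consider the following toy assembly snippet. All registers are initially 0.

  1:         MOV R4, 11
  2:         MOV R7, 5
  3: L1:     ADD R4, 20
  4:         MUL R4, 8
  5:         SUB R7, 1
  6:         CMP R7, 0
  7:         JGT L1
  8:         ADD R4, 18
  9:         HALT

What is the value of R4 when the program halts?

1109426

MOV R4, 11 → R4=11
MOV R7, 5 → R7=5
ADD R4, 20 → R4=11+20=31
MUL R4, 8 → R4=31*8=248
SUB R7, 1 → R7=5-1=4
CMP R7, 0  (cmp 4,0)
JGT L1: taken
ADD R4, 20 → R4=248+20=268
MUL R4, 8 → R4=268*8=2144
SUB R7, 1 → R7=4-1=3
CMP R7, 0  (cmp 3,0)
JGT L1: taken
ADD R4, 20 → R4=2144+20=2164
MUL R4, 8 → R4=2164*8=17312
SUB R7, 1 → R7=3-1=2
CMP R7, 0  (cmp 2,0)
JGT L1: taken
ADD R4, 20 → R4=17312+20=17332
MUL R4, 8 → R4=17332*8=138656
SUB R7, 1 → R7=2-1=1
CMP R7, 0  (cmp 1,0)
JGT L1: taken
ADD R4, 20 → R4=138656+20=138676
MUL R4, 8 → R4=138676*8=1109408
SUB R7, 1 → R7=1-1=0
CMP R7, 0  (cmp 0,0)
JGT L1: not taken
ADD R4, 18 → R4=1109408+18=1109426
halt.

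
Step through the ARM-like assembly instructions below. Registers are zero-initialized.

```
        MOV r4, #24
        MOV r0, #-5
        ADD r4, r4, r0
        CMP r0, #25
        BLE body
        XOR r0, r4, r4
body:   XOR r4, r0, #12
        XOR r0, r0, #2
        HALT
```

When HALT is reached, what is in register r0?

-7

after MOV r4, #24: r4=24
after MOV r0, #-5: r0=-5
after ADD r4, r4, r0: r4=24+(-5)=19
CMP r0, #25  (cmp -5,25)
BLE body: taken
after XOR r4, r0, #12: r4=(-5)^12=-9
after XOR r0, r0, #2: r0=(-5)^2=-7
halt.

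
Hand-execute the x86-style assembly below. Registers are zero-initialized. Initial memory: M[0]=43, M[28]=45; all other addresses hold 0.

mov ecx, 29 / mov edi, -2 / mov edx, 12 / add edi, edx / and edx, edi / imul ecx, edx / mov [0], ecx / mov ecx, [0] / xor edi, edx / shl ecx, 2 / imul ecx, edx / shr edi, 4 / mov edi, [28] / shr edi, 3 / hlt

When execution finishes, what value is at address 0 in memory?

232

ecx=29
edi=-2
edx=12
edi=(-2)+12=10
edx=12&10=8
ecx=29*8=232
mov [0], ecx → M[0]=232
ecx=M[0]=232
edi=10^8=2
ecx=232<<2=928
ecx=928*8=7424
edi=2>>4=0
edi=M[28]=45
edi=45>>3=5
halt.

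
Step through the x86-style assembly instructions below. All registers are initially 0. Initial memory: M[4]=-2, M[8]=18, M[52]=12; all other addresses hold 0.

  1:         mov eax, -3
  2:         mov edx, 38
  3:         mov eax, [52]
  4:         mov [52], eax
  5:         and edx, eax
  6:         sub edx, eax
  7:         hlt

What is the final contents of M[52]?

after mov eax, -3: eax=-3
after mov edx, 38: edx=38
after mov eax, [52]: eax=M[52]=12
mov [52], eax → M[52]=12
after and edx, eax: edx=38&12=4
after sub edx, eax: edx=4-12=-8
halt.

12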